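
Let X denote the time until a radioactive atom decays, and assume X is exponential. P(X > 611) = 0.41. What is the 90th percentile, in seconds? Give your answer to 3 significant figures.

1580

e^(−λ·611) = 0.41 ⇒ λ = −ln(0.41)/611 = 0.00145924.
90th percentile: 1 − e^(−λt) = 0.9, t = −ln(0.1)/λ = 1577.93 seconds.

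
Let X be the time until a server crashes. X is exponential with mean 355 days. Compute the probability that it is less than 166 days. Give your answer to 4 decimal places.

0.3735

The rate is λ = 1/355 = 0.0028169 per day.
P(X ≤ 166) = 1 − e^(−λ·166) = 1 − e^(−0.46761) ≈ 0.3735.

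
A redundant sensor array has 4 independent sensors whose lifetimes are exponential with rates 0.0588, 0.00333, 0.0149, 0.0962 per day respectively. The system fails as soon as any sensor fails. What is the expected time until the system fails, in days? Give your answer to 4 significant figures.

5.773

The time to first failure is exponential with rate Σλ = 0.0588 + 0.00333 + 0.0149 + 0.0962 = 0.17323.
E[min] = 1/Σλ = 1/0.17323 = 5.77267 days.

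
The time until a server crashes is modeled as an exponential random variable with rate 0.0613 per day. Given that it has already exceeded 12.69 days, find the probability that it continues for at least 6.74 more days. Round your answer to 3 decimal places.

0.662

By the memoryless property, P(X > 12.69+6.74 | X > 12.69) = P(X > 6.74).
P(X > 6.74) = e^(−0.41316) ≈ 0.662.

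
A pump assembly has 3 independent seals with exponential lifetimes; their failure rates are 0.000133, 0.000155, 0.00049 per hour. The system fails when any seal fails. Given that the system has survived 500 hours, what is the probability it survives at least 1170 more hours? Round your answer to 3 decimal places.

0.402

Time to first failure ~ Exp(Σλ) with Σλ = 0.000778.
By memorylessness, P(T > 500+1170 | T > 500) = P(T > 1170) = e^(−0.000778·1170) ≈ 0.402.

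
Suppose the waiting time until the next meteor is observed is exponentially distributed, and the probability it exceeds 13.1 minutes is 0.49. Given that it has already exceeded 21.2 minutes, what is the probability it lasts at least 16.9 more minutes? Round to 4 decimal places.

0.3984

From e^(−λ·13.1) = 0.49, λ = −ln(0.49)/13.1 = 0.0544542.
Memoryless: P(X > 21.2+16.9 | X > 21.2) = P(X > 16.9) = e^(−0.0544542·16.9) ≈ 0.3984.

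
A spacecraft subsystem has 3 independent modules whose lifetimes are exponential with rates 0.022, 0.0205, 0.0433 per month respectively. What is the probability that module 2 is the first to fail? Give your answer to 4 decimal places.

0.2389

The time to first failure is exponential with rate Σλ = 0.022 + 0.0205 + 0.0433 = 0.0858.
P(module 2 first) = λ_2/Σλ = 0.0205/0.0858 ≈ 0.2389.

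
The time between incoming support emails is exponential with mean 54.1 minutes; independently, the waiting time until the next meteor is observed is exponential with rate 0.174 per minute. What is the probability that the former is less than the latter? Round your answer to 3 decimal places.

λ_1 = 1/54.1 = 0.0184843, λ_2 = 0.174.
For independent exponentials, P(the former < the latter) = λ_1/(λ_1+λ_2) = 0.0184843/0.192484 ≈ 0.096.

0.096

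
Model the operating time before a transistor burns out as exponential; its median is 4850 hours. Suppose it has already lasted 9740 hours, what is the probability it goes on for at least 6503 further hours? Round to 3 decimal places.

For an exponential, median = ln(2)/λ, so λ = ln 2 / 4850 = 0.000142917 per hour.
P(X > s+t | X > s) = e^(−λ(s+t))/e^(−λs) = e^(−λt), independent of s = 9740.
P(X > 6503) = e^(−0.92939) ≈ 0.395.

0.395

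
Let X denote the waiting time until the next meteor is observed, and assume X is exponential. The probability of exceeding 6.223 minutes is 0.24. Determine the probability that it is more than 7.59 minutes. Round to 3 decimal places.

e^(−λ·6.223) = 0.24 ⇒ λ = −ln(0.24)/6.223 = 0.229329.
P(X > 7.59) = e^(−0.229329·7.59) = e^(−1.7406) ≈ 0.175.

0.175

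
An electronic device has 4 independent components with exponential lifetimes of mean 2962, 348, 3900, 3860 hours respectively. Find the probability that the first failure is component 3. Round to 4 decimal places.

0.0688

Rates: λ_i = 1/mean_i → 0.00033761, 0.00287356, 0.00025641, 0.000259067; Σλ = 0.00372665.
P(component 3 first) = λ_3/Σλ = 0.00025641/0.00372665 ≈ 0.0688.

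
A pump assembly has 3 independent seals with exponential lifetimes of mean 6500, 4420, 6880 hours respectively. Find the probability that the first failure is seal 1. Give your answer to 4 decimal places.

0.2928

Rates: λ_i = 1/mean_i → 0.000153846, 0.000226244, 0.000145349; Σλ = 0.000525439.
P(seal 1 first) = λ_1/Σλ = 0.000153846/0.000525439 ≈ 0.2928.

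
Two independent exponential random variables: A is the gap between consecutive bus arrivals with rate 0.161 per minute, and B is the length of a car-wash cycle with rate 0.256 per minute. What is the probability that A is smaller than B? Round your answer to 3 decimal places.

λ_1 = 0.161, λ_2 = 0.256.
For independent exponentials, P(A < B) = λ_1/(λ_1+λ_2) = 0.161/0.417 ≈ 0.386.

0.386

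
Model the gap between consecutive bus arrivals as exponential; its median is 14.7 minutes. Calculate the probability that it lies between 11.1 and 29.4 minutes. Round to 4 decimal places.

For an exponential, median = ln(2)/λ, so λ = ln 2 / 14.7 = 0.0471529 per minute.
P(11.1 < X < 29.4) = e^(−λ·11.1) − e^(−λ·29.4) = 0.59250 − 0.25000 ≈ 0.3425.

0.3425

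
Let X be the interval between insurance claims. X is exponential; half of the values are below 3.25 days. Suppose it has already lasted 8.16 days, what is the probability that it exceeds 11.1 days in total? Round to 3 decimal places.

For an exponential, median = ln(2)/λ, so λ = ln 2 / 3.25 = 0.213276 per day.
P(X > s+t | X > s) = e^(−λ(s+t))/e^(−λs) = e^(−λt), independent of s = 8.16.
P(X > 2.94) = e^(−0.62703) ≈ 0.534.

0.534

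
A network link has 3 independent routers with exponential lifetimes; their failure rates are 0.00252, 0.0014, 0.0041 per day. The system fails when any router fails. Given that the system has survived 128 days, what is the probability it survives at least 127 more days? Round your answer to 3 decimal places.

Time to first failure ~ Exp(Σλ) with Σλ = 0.00802.
By memorylessness, P(T > 128+127 | T > 128) = P(T > 127) = e^(−0.00802·127) ≈ 0.361.

0.361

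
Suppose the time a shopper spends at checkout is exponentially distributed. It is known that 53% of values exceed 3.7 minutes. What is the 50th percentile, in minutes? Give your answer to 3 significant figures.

4.04

e^(−λ·3.7) = 0.53 ⇒ λ = −ln(0.53)/3.7 = 0.171589.
50th percentile: 1 − e^(−λt) = 0.5, t = −ln(0.5)/λ = 4.03958 minutes.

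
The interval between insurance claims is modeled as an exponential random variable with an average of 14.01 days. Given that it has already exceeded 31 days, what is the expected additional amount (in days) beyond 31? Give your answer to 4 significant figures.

14.01

The rate is λ = 1/14.01 = 0.0713776 per day.
By memorylessness, the remaining amount past any threshold is again Exp(λ) with mean 1/λ = 14.01 days.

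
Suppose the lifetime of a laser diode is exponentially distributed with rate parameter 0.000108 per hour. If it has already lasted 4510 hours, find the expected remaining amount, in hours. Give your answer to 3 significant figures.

By memorylessness, the remaining amount past any threshold is again Exp(λ) with mean 1/λ = 9259.26 hours.

9260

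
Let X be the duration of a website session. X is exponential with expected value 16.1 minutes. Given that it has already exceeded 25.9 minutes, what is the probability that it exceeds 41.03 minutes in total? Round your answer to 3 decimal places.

The rate is λ = 1/16.1 = 0.0621118 per minute.
P(X > s+t | X > s) = e^(−λ(s+t))/e^(−λs) = e^(−λt), independent of s = 25.9.
P(X > 15.13) = e^(−0.93975) ≈ 0.391.

0.391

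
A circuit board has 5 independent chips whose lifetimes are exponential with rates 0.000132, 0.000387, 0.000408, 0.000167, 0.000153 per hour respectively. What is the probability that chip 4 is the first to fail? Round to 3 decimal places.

0.134

The time to first failure is exponential with rate Σλ = 0.000132 + 0.000387 + 0.000408 + 0.000167 + 0.000153 = 0.001247.
P(chip 4 first) = λ_4/Σλ = 0.000167/0.001247 ≈ 0.134.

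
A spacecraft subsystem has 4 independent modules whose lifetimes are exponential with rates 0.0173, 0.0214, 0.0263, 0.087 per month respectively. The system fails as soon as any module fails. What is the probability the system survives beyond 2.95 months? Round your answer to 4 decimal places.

The time to first failure is exponential with rate Σλ = 0.0173 + 0.0214 + 0.0263 + 0.087 = 0.152.
P(min > 2.95) = e^(−0.152·2.95) = e^(−0.4484) ≈ 0.6386.

0.6386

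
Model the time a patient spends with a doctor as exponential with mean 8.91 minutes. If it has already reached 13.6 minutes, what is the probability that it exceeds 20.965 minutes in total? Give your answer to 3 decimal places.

The rate is λ = 1/8.91 = 0.112233 per minute.
By the memoryless property, P(X > 13.6+7.365 | X > 13.6) = P(X > 7.365).
P(X > 7.365) = e^(−0.8266) ≈ 0.438.

0.438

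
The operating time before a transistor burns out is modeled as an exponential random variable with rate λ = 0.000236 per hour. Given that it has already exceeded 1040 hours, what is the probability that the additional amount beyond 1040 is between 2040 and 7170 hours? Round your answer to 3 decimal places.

0.434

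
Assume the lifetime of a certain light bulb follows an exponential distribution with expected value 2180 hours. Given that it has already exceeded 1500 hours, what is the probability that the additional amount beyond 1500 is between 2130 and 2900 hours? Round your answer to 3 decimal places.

The rate is λ = 1/2180 = 0.000458716 per hour.
Memoryless: the residual past 1500 is again Exp(λ).
P(2130 < residual < 2900) = e^(−λ·2130) − e^(−λ·2900) = 0.37641 − 0.26440 ≈ 0.112.

0.112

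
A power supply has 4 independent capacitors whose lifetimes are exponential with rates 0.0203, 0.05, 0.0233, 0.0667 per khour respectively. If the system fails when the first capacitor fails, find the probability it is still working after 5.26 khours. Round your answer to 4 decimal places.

The time to first failure is exponential with rate Σλ = 0.0203 + 0.05 + 0.0233 + 0.0667 = 0.1603.
P(min > 5.26) = e^(−0.1603·5.26) = e^(−0.84318) ≈ 0.4303.

0.4303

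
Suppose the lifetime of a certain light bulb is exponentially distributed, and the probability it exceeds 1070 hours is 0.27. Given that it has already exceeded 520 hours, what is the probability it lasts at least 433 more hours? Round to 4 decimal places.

From e^(−λ·1070) = 0.27, λ = −ln(0.27)/1070 = 0.00122368.
Memoryless: P(X > 520+433 | X > 520) = P(X > 433) = e^(−0.00122368·433) ≈ 0.5887.

0.5887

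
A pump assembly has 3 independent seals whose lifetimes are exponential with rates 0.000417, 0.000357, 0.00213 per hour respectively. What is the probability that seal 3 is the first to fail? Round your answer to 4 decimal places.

0.7335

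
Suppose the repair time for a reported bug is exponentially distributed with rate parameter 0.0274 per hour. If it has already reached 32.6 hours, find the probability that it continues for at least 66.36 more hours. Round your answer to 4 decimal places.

P(X > s+t | X > s) = e^(−λ(s+t))/e^(−λs) = e^(−λt), independent of s = 32.6.
P(X > 66.36) = e^(−1.8183) ≈ 0.1623.

0.1623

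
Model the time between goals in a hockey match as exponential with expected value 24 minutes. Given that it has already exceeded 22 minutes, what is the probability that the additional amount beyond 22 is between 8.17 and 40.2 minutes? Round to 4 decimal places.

The rate is λ = 1/24 = 0.0416667 per minute.
Memoryless: the residual past 22 is again Exp(λ).
P(8.17 < residual < 40.2) = e^(−λ·8.17) − e^(−λ·40.2) = 0.71147 − 0.18731 ≈ 0.5242.

0.5242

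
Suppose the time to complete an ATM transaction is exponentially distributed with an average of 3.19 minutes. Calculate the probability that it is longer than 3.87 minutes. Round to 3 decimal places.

The rate is λ = 1/3.19 = 0.31348 per minute.
P(X > 3.87) = e^(−λ·3.87) = e^(−1.2132) ≈ 0.297.

0.297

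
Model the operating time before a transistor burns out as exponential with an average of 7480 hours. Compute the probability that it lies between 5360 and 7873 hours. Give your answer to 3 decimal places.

The rate is λ = 1/7480 = 0.00013369 per hour.
P(5360 < X < 7873) = e^(−λ·5360) − e^(−λ·7873) = 0.48842 − 0.34905 ≈ 0.139.

0.139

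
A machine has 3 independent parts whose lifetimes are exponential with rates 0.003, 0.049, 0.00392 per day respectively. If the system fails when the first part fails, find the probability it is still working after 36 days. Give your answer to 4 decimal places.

0.1336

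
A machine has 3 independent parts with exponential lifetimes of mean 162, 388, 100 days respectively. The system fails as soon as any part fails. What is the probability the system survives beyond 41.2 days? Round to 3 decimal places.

The first failure time is exponential with rate Σλ_i = 1/162 + 1/388 + 1/100 = 0.0187502 per day.
P(min > 41.2) = e^(−0.0187502·41.2) = e^(−0.77251) ≈ 0.462.

0.462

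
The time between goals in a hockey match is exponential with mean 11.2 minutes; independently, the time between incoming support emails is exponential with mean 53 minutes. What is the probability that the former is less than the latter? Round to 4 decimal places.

λ_1 = 1/11.2 = 0.0892857, λ_2 = 1/53 = 0.0188679.
For independent exponentials, P(the former < the latter) = λ_1/(λ_1+λ_2) = 0.0892857/0.108154 ≈ 0.8255.

0.8255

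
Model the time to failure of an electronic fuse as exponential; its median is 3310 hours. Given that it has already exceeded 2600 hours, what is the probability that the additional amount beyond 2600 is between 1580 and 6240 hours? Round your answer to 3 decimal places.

For an exponential, median = ln(2)/λ, so λ = ln 2 / 3310 = 0.00020941 per hour.
Memoryless: the residual past 2600 is again Exp(λ).
P(1580 < residual < 6240) = e^(−λ·1580) − e^(−λ·6240) = 0.71830 − 0.27071 ≈ 0.448.

0.448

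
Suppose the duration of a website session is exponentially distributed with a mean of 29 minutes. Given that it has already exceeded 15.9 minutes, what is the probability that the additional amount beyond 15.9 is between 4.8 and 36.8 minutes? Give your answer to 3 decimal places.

The rate is λ = 1/29 = 0.0344828 per minute.
Memoryless: the residual past 15.9 is again Exp(λ).
P(4.8 < residual < 36.8) = e^(−λ·4.8) − e^(−λ·36.8) = 0.84746 − 0.28112 ≈ 0.566.

0.566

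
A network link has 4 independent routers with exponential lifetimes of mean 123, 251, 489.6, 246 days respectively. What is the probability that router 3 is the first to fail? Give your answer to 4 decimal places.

0.1121

Rates: λ_i = 1/mean_i → 0.00813008, 0.00398406, 0.00204248, 0.00406504; Σλ = 0.0182217.
P(router 3 first) = λ_3/Σλ = 0.00204248/0.0182217 ≈ 0.1121.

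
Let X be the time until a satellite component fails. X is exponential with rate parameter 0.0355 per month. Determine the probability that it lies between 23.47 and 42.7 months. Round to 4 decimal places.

0.2150

P(23.47 < X < 42.7) = e^(−λ·23.47) − e^(−λ·42.7) = 0.43466 − 0.21962 ≈ 0.2150.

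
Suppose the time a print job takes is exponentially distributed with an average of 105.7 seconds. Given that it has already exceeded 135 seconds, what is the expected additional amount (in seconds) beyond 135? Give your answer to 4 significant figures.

105.7

The rate is λ = 1/105.7 = 0.00946074 per second.
By memorylessness, the remaining amount past any threshold is again Exp(λ) with mean 1/λ = 105.7 seconds.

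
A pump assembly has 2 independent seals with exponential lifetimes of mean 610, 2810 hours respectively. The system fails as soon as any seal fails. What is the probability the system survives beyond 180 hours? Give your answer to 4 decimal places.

0.6983

The first failure time is exponential with rate Σλ_i = 1/610 + 1/2810 = 0.00199522 per hour.
P(min > 180) = e^(−0.00199522·180) = e^(−0.35914) ≈ 0.6983.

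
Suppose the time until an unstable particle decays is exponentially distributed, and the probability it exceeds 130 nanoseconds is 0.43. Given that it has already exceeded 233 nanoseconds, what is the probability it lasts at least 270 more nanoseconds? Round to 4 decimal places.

0.1733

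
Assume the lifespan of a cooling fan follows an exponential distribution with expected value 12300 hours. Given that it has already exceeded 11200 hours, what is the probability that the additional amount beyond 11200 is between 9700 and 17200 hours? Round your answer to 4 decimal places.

0.2075

The rate is λ = 1/12300 = 0.0000813008 per hour.
Memoryless: the residual past 11200 is again Exp(λ).
P(9700 < residual < 17200) = e^(−λ·9700) − e^(−λ·17200) = 0.45447 − 0.24700 ≈ 0.2075.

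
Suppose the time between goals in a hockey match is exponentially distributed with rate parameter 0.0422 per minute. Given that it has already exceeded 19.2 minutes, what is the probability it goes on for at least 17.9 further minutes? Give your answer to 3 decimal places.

P(X > s+t | X > s) = e^(−λ(s+t))/e^(−λs) = e^(−λt), independent of s = 19.2.
P(X > 17.9) = e^(−0.75538) ≈ 0.470.

0.470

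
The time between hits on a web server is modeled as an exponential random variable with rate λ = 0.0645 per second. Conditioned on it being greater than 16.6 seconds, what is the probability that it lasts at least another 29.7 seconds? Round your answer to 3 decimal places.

0.147

By the memoryless property, P(X > 16.6+29.7 | X > 16.6) = P(X > 29.7).
P(X > 29.7) = e^(−1.9157) ≈ 0.147.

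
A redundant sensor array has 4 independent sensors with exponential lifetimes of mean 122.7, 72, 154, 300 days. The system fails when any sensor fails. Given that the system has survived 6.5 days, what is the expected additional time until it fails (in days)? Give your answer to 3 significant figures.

31.4

First-failure rate Σλ = 1/122.7 + 1/72 + 1/154 + 1/300 = 0.0318657.
By memorylessness the expected residual is 1/Σλ = 31.3817 days, regardless of the 6.5 already elapsed.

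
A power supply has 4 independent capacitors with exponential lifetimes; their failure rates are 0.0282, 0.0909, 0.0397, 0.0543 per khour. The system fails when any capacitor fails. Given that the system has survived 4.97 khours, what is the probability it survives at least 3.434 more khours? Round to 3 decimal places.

0.481

Time to first failure ~ Exp(Σλ) with Σλ = 0.2131.
By memorylessness, P(T > 4.97+3.434 | T > 4.97) = P(T > 3.434) = e^(−0.2131·3.434) ≈ 0.481.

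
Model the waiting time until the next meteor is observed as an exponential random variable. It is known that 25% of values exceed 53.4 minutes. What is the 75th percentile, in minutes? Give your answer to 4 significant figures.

53.40

e^(−λ·53.4) = 0.25 ⇒ λ = −ln(0.25)/53.4 = 0.0259606.
75th percentile: 1 − e^(−λt) = 0.75, t = −ln(0.25)/λ = 53.4 minutes.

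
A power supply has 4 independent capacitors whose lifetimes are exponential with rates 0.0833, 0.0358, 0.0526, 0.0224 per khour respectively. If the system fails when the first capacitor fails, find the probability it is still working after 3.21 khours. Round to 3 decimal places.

The time to first failure is exponential with rate Σλ = 0.0833 + 0.0358 + 0.0526 + 0.0224 = 0.1941.
P(min > 3.21) = e^(−0.1941·3.21) = e^(−0.62306) ≈ 0.536.

0.536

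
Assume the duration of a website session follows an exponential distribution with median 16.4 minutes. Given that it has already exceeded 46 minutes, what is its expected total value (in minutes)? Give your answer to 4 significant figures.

69.66

For an exponential, median = ln(2)/λ, so λ = ln 2 / 16.4 = 0.0422651 per minute.
By memorylessness, E[X | X > 46] = 46 + 1/λ = 46 + 23.6602 = 69.6602 minutes.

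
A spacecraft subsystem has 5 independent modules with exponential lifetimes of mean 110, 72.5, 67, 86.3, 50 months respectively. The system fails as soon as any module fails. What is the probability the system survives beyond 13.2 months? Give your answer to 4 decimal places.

0.4001

The first failure time is exponential with rate Σλ_i = 1/110 + 1/72.5 + 1/67 + 1/86.3 + 1/50 = 0.0693969 per month.
P(min > 13.2) = e^(−0.0693969·13.2) = e^(−0.91604) ≈ 0.4001.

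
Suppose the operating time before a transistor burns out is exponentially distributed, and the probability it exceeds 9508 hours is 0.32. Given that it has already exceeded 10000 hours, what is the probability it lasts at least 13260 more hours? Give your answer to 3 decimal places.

0.204

From e^(−λ·9508) = 0.32, λ = −ln(0.32)/9508 = 0.00011984.
Memoryless: P(X > 10000+13260 | X > 10000) = P(X > 13260) = e^(−0.00011984·13260) ≈ 0.204.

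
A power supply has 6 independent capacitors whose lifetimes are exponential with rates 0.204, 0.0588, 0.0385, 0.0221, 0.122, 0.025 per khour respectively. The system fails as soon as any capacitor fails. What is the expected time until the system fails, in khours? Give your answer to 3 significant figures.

2.13

The time to first failure is exponential with rate Σλ = 0.204 + 0.0588 + 0.0385 + 0.0221 + 0.122 + 0.025 = 0.4704.
E[min] = 1/Σλ = 1/0.4704 = 2.12585 khours.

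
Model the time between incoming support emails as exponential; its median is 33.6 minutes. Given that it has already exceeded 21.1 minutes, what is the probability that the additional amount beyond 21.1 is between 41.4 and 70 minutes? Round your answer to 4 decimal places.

0.1897

For an exponential, median = ln(2)/λ, so λ = ln 2 / 33.6 = 0.0206294 per minute.
Memoryless: the residual past 21.1 is again Exp(λ).
P(41.4 < residual < 70) = e^(−λ·41.4) − e^(−λ·70) = 0.42568 − 0.23597 ≈ 0.1897.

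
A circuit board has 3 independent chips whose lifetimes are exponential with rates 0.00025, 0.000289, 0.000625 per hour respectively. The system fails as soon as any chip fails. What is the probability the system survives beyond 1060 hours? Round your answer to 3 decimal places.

The time to first failure is exponential with rate Σλ = 0.00025 + 0.000289 + 0.000625 = 0.001164.
P(min > 1060) = e^(−0.001164·1060) = e^(−1.2338) ≈ 0.291.

0.291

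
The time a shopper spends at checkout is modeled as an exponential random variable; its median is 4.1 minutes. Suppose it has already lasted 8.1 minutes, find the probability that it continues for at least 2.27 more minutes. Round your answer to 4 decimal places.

0.6813

For an exponential, median = ln(2)/λ, so λ = ln 2 / 4.1 = 0.16906 per minute.
The exponential is memoryless, so the remaining time is again Exp(λ): the condition X > 8.1 is irrelevant.
P(X > 2.27) = e^(−0.38377) ≈ 0.6813.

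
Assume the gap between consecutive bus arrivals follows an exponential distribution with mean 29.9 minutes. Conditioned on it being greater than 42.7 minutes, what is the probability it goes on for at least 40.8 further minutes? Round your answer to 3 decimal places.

0.255

The rate is λ = 1/29.9 = 0.0334448 per minute.
By the memoryless property, P(X > 42.7+40.8 | X > 42.7) = P(X > 40.8).
P(X > 40.8) = e^(−1.3645) ≈ 0.255.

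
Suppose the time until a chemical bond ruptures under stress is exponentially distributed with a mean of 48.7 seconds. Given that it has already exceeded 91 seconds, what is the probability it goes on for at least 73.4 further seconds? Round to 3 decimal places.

0.222

The rate is λ = 1/48.7 = 0.0205339 per second.
P(X > s+t | X > s) = e^(−λ(s+t))/e^(−λs) = e^(−λt), independent of s = 91.
P(X > 73.4) = e^(−1.5072) ≈ 0.222.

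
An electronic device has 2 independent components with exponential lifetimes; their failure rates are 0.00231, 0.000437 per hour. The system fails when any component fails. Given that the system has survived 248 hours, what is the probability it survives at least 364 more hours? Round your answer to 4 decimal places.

0.3679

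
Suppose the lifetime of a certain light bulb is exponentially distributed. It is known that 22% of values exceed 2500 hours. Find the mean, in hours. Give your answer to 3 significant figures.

1650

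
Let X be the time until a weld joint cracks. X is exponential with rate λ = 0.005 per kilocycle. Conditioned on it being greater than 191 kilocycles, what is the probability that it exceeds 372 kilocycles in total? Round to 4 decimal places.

0.4045

P(X > s+t | X > s) = e^(−λ(s+t))/e^(−λs) = e^(−λt), independent of s = 191.
P(X > 181) = e^(−0.905) ≈ 0.4045.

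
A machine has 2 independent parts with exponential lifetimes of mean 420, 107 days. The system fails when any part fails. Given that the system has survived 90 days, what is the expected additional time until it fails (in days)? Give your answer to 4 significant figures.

85.28

First-failure rate Σλ = 1/420 + 1/107 = 0.0117267.
By memorylessness the expected residual is 1/Σλ = 85.2751 days, regardless of the 90 already elapsed.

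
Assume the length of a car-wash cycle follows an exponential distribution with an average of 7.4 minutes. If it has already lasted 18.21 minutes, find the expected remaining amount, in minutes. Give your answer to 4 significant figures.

The rate is λ = 1/7.4 = 0.135135 per minute.
By memorylessness, the remaining amount past any threshold is again Exp(λ) with mean 1/λ = 7.4 minutes.

7.400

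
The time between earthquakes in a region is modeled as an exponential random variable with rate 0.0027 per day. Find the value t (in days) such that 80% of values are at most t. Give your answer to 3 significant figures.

Set 1 − e^(−λt) = 0.8, so t = −ln(0.2)/λ = 1.6094/0.0027 ≈ 596.088 days.

596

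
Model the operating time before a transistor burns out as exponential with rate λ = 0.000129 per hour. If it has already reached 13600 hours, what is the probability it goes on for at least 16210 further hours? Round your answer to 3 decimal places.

0.124

P(X > s+t | X > s) = e^(−λ(s+t))/e^(−λs) = e^(−λt), independent of s = 13600.
P(X > 16210) = e^(−2.0911) ≈ 0.124.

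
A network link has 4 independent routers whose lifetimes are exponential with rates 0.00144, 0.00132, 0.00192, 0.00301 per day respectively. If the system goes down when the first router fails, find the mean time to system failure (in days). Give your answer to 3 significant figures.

The time to first failure is exponential with rate Σλ = 0.00144 + 0.00132 + 0.00192 + 0.00301 = 0.00769.
E[min] = 1/Σλ = 1/0.00769 = 130.039 days.

130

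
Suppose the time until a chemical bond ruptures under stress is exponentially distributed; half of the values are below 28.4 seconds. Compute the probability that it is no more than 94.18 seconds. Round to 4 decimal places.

For an exponential, median = ln(2)/λ, so λ = ln 2 / 28.4 = 0.0244066 per second.
P(X ≤ 94.18) = 1 − e^(−λ·94.18) = 1 − e^(−2.2986) ≈ 0.8996.

0.8996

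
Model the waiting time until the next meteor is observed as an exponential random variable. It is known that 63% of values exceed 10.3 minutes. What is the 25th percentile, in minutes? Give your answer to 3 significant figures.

e^(−λ·10.3) = 0.63 ⇒ λ = −ln(0.63)/10.3 = 0.0448578.
25th percentile: 1 − e^(−λt) = 0.25, t = −ln(0.75)/λ = 6.4132 minutes.

6.41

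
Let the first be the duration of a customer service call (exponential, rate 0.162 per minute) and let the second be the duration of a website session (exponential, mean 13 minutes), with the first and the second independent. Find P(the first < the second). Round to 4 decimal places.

0.6780

λ_1 = 0.162, λ_2 = 1/13 = 0.0769231.
For independent exponentials, P(the first < the second) = λ_1/(λ_1+λ_2) = 0.162/0.238923 ≈ 0.6780.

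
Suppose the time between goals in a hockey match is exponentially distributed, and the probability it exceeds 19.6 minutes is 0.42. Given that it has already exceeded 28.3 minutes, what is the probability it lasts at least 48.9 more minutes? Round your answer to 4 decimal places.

0.1148

From e^(−λ·19.6) = 0.42, λ = −ln(0.42)/19.6 = 0.0442602.
Memoryless: P(X > 28.3+48.9 | X > 28.3) = P(X > 48.9) = e^(−0.0442602·48.9) ≈ 0.1148.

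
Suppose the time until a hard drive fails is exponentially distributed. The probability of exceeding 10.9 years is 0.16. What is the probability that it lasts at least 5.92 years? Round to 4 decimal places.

e^(−λ·10.9) = 0.16 ⇒ λ = −ln(0.16)/10.9 = 0.168127.
P(X > 5.92) = e^(−0.168127·5.92) = e^(−0.99531) ≈ 0.3696.

0.3696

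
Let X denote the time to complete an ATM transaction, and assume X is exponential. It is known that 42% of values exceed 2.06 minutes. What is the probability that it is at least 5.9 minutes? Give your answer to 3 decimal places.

e^(−λ·2.06) = 0.42 ⇒ λ = −ln(0.42)/2.06 = 0.421117.
P(X > 5.9) = e^(−0.421117·5.9) = e^(−2.4846) ≈ 0.083.

0.083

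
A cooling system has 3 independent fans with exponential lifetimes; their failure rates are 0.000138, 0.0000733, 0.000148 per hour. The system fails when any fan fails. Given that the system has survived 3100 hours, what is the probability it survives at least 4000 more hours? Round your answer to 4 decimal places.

0.2376

Time to first failure ~ Exp(Σλ) with Σλ = 0.0003593.
By memorylessness, P(T > 3100+4000 | T > 3100) = P(T > 4000) = e^(−0.0003593·4000) ≈ 0.2376.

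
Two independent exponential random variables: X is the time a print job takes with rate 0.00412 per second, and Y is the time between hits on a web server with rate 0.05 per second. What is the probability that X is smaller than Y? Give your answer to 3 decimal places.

λ_1 = 0.00412, λ_2 = 0.05.
For independent exponentials, P(X < Y) = λ_1/(λ_1+λ_2) = 0.00412/0.05412 ≈ 0.076.

0.076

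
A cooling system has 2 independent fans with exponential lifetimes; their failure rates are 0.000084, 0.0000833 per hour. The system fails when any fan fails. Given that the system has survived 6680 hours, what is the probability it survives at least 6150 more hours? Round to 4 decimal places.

Time to first failure ~ Exp(Σλ) with Σλ = 0.0001673.
By memorylessness, P(T > 6680+6150 | T > 6680) = P(T > 6150) = e^(−0.0001673·6150) ≈ 0.3574.

0.3574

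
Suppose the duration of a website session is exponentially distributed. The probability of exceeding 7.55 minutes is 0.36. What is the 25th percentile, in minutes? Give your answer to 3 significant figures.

2.13

e^(−λ·7.55) = 0.36 ⇒ λ = −ln(0.36)/7.55 = 0.135318.
25th percentile: 1 − e^(−λt) = 0.25, t = −ln(0.75)/λ = 2.12597 minutes.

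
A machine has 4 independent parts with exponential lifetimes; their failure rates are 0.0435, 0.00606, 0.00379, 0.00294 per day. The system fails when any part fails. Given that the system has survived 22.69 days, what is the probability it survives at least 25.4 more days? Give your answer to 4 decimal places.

0.2394

Time to first failure ~ Exp(Σλ) with Σλ = 0.05629.
By memorylessness, P(T > 22.69+25.4 | T > 22.69) = P(T > 25.4) = e^(−0.05629·25.4) ≈ 0.2394.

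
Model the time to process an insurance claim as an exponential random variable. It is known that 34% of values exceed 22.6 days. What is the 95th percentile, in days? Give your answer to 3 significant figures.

62.8

e^(−λ·22.6) = 0.34 ⇒ λ = −ln(0.34)/22.6 = 0.0477349.
95th percentile: 1 − e^(−λt) = 0.95, t = −ln(0.05)/λ = 62.7576 days.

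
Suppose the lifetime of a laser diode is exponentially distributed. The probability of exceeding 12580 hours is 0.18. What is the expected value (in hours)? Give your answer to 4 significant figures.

7336

e^(−λ·12580) = 0.18 ⇒ λ = −ln(0.18)/12580 = 0.000136311.
Mean = 1/λ = 7336.14 hours.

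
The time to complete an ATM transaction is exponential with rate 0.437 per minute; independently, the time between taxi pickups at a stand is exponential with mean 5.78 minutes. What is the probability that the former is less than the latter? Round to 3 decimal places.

λ_1 = 0.437, λ_2 = 1/5.78 = 0.17301.
For independent exponentials, P(the former < the latter) = λ_1/(λ_1+λ_2) = 0.437/0.61001 ≈ 0.716.

0.716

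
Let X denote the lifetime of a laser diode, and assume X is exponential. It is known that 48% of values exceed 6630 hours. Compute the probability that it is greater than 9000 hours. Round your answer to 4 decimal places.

e^(−λ·6630) = 0.48 ⇒ λ = −ln(0.48)/6630 = 0.000110704.
P(X > 9000) = e^(−0.000110704·9000) = e^(−0.99634) ≈ 0.3692.

0.3692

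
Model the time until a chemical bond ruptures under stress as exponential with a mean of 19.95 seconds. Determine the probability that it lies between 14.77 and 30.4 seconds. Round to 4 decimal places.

The rate is λ = 1/19.95 = 0.0501253 per second.
P(14.77 < X < 30.4) = e^(−λ·14.77) − e^(−λ·30.4) = 0.47695 − 0.21788 ≈ 0.2591.

0.2591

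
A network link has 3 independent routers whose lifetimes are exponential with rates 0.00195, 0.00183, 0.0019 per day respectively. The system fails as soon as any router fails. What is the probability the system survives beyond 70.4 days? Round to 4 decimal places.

The time to first failure is exponential with rate Σλ = 0.00195 + 0.00183 + 0.0019 = 0.00568.
P(min > 70.4) = e^(−0.00568·70.4) = e^(−0.39987) ≈ 0.6704.

0.6704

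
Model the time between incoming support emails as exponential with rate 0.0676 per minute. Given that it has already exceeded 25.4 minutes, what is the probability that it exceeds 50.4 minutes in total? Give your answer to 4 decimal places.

The exponential is memoryless, so the remaining time is again Exp(λ): the condition X > 25.4 is irrelevant.
P(X > 25) = e^(−1.69) ≈ 0.1845.

0.1845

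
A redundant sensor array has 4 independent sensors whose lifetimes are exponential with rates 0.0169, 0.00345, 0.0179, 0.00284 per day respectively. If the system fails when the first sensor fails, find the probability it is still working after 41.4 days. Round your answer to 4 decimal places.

0.1825

The time to first failure is exponential with rate Σλ = 0.0169 + 0.00345 + 0.0179 + 0.00284 = 0.04109.
P(min > 41.4) = e^(−0.04109·41.4) = e^(−1.7011) ≈ 0.1825.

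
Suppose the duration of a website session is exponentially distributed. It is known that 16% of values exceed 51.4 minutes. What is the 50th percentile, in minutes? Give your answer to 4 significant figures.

e^(−λ·51.4) = 0.16 ⇒ λ = −ln(0.16)/51.4 = 0.0356533.
50th percentile: 1 − e^(−λt) = 0.5, t = −ln(0.5)/λ = 19.4413 minutes.

19.44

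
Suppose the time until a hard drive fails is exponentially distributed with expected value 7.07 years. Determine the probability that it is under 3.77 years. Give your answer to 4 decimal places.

0.4133

The rate is λ = 1/7.07 = 0.141443 per year.
P(X ≤ 3.77) = 1 − e^(−λ·3.77) = 1 − e^(−0.53324) ≈ 0.4133.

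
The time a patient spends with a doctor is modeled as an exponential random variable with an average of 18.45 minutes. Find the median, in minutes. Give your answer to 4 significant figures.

12.79

The rate is λ = 1/18.45 = 0.0542005 per minute.
Set 1 − e^(−λt) = 0.5, so t = −ln(0.5)/λ = 0.69315/0.0542005 ≈ 12.7886 minutes.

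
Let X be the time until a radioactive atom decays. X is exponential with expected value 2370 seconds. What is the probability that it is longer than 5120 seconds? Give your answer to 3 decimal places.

The rate is λ = 1/2370 = 0.000421941 per second.
P(X > 5120) = e^(−λ·5120) = e^(−2.1603) ≈ 0.115.

0.115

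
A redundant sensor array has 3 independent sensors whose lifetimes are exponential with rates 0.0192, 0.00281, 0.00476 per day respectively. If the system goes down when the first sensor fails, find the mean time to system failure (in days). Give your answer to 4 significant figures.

37.36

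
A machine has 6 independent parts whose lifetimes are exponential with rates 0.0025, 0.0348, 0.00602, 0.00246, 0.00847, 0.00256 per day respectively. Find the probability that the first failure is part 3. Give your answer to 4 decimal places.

The time to first failure is exponential with rate Σλ = 0.0025 + 0.0348 + 0.00602 + 0.00246 + 0.00847 + 0.00256 = 0.05681.
P(part 3 first) = λ_3/Σλ = 0.00602/0.05681 ≈ 0.1060.

0.1060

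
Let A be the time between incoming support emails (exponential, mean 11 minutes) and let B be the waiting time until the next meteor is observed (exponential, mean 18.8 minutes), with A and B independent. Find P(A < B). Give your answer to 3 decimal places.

λ_1 = 1/11 = 0.0909091, λ_2 = 1/18.8 = 0.0531915.
For independent exponentials, P(A < B) = λ_1/(λ_1+λ_2) = 0.0909091/0.144101 ≈ 0.631.

0.631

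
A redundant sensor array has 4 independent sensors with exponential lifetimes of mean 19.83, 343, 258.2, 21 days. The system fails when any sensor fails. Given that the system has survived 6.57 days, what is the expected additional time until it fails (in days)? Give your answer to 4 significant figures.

9.539

First-failure rate Σλ = 1/19.83 + 1/343 + 1/258.2 + 1/21 = 0.104836.
By memorylessness the expected residual is 1/Σλ = 9.5387 days, regardless of the 6.57 already elapsed.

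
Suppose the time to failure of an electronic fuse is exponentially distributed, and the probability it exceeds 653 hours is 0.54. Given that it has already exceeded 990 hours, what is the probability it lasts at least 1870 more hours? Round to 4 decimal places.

From e^(−λ·653) = 0.54, λ = −ln(0.54)/653 = 0.000943623.
Memoryless: P(X > 990+1870 | X > 990) = P(X > 1870) = e^(−0.000943623·1870) ≈ 0.1713.

0.1713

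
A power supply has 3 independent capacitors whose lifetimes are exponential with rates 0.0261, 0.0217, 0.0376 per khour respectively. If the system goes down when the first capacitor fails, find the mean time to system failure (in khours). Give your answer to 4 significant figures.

The time to first failure is exponential with rate Σλ = 0.0261 + 0.0217 + 0.0376 = 0.0854.
E[min] = 1/Σλ = 1/0.0854 = 11.7096 khours.

11.71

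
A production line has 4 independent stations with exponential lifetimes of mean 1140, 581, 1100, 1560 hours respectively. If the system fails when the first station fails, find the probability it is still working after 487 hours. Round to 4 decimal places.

The first failure time is exponential with rate Σλ_i = 1/1140 + 1/581 + 1/1100 + 1/1560 = 0.00414848 per hour.
P(min > 487) = e^(−0.00414848·487) = e^(−2.0203) ≈ 0.1326.

0.1326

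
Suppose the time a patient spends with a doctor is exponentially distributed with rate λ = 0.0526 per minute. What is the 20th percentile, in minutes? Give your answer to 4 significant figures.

Set 1 − e^(−λt) = 0.2, so t = −ln(0.8)/λ = 0.22314/0.0526 ≈ 4.24227 minutes.

4.242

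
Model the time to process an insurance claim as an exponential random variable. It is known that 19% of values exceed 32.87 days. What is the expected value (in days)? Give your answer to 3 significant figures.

19.8

e^(−λ·32.87) = 0.19 ⇒ λ = −ln(0.19)/32.87 = 0.0505242.
Mean = 1/λ = 19.7925 days.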